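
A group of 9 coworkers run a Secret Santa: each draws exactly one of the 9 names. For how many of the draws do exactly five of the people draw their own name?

Pick the 5 fixed positions: C(9,5) = 126 ways.
The other 4 form a derangement: !4 = 9.
Total: 126 × 9 = 1134.

1134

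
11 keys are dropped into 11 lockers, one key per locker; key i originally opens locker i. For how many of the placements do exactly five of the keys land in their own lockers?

122430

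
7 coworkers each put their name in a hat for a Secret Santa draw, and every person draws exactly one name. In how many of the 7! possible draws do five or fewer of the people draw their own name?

# with exactly i fixed is C(7,i)·!(7-i); sum over i=0..5:
  i=0: C(7,0)·!7 = 1·1854 = 1854
  i=1: C(7,1)·!6 = 7·265 = 1855
  i=2: C(7,2)·!5 = 21·44 = 924
  i=3: C(7,3)·!4 = 35·9 = 315
  i=4: C(7,4)·!3 = 35·2 = 70
  i=5: C(7,5)·!2 = 21·1 = 21
Total = 5039.

5039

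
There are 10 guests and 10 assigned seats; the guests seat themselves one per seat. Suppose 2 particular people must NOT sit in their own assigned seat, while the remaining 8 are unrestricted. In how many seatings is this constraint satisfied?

2943360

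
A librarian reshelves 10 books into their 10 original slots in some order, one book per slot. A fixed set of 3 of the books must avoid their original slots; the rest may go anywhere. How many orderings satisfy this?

2656080

Inclusion-exclusion on the 3 forbidden self-matches:
Σ_{j=0}^{3} (-1)^j C(3,j)(10-j)!
= C(3,0)·10! - C(3,1)·9! + C(3,2)·8! - C(3,3)·7!
= 3628800 - 1088640 + 120960 - 5040
= 2656080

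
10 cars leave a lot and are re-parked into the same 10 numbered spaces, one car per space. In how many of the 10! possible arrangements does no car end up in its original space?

1334961

The number of derangements of 10 is !10 = Σ_{k=0}^{10} (-1)^k·10!/k!
= 10! - 10!/1! + 10!/2! - 10!/3! + 10!/4! - 10!/5! + 10!/6! - 10!/7! + 10!/8! - 10!/9! + 10!/10!
= 3628800 - 3628800 + 1814400 - 604800 + 151200 - 30240 + 5040 - 720 + 90 - 10 + 1
= 1334961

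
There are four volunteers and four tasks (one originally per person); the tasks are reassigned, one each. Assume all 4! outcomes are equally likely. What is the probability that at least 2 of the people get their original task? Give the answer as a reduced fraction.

Favorable outcomes: Σ_{i≥2} C(4,i)·!(4-i) = 6·1 + 4·0 + 1·1 = 7.
Total outcomes: 4! = 24.
Probability = 7/24 = 7/24.

7/24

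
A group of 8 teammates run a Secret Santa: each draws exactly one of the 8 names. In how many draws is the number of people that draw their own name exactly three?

2464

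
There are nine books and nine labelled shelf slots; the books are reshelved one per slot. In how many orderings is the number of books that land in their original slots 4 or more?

6883

# with exactly i fixed is C(9,i)·!(9-i); sum over i=4..9:
  i=4: C(9,4)·!5 = 126·44 = 5544
  i=5: C(9,5)·!4 = 126·9 = 1134
  i=6: C(9,6)·!3 = 84·2 = 168
  i=7: C(9,7)·!2 = 36·1 = 36
  i=8: C(9,8)·!1 = 9·0 = 0
  i=9: C(9,9)·!0 = 1·1 = 1
Total = 6883.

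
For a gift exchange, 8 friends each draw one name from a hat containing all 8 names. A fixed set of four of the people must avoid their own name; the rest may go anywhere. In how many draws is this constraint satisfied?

24024

Let A_j be the event that the j-th constrained one is fixed. By inclusion-exclusion over the 4 events:
Σ_{j=0}^{4} (-1)^j C(4,j)(8-j)!
= C(4,0)·8! - C(4,1)·7! + C(4,2)·6! - C(4,3)·5! + C(4,4)·4!
= 40320 - 20160 + 4320 - 480 + 24
= 24024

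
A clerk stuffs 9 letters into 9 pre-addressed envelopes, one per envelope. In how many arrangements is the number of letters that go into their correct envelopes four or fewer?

Sum C(9,i)·!(9-i) for i = 0..4:
  i=0: C(9,0)·!9 = 1·133496 = 133496
  i=1: C(9,1)·!8 = 9·14833 = 133497
  i=2: C(9,2)·!7 = 36·1854 = 66744
  i=3: C(9,3)·!6 = 84·265 = 22260
  i=4: C(9,4)·!5 = 126·44 = 5544
Total = 361541.

361541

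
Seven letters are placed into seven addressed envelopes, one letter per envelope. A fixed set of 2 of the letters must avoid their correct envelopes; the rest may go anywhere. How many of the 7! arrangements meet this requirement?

3720

Inclusion-exclusion on the 2 forbidden self-matches:
Σ_{j=0}^{2} (-1)^j C(2,j)(7-j)!
= C(2,0)·7! - C(2,1)·6! + C(2,2)·5!
= 5040 - 1440 + 120
= 3720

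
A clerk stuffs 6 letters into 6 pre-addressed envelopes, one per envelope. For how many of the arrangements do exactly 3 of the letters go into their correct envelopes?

Pick the 3 fixed positions: C(6,3) = 20 ways.
The other 3 form a derangement: !3 = 2.
Total: 20 × 2 = 40.

40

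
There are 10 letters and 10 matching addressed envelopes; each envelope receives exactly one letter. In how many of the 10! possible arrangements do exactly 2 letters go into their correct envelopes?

667485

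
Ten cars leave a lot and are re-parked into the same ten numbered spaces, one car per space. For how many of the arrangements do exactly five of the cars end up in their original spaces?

11088

Choose which 5 of the 10 are fixed: C(10,5) = 252.
The remaining 5 must be deranged: !5 = 44.
Total: 252 × 44 = 11088.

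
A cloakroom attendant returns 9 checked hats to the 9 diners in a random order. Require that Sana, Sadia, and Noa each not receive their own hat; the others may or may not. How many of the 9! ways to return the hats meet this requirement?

256320

Let A_j be the event that the j-th constrained one is fixed. By inclusion-exclusion over the 3 events:
Σ_{j=0}^{3} (-1)^j C(3,j)(9-j)!
= C(3,0)·9! - C(3,1)·8! + C(3,2)·7! - C(3,3)·6!
= 362880 - 120960 + 15120 - 720
= 256320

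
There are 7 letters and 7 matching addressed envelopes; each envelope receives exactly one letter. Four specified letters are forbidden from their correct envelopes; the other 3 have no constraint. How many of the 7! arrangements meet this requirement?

Inclusion-exclusion on the 4 forbidden self-matches:
Σ_{j=0}^{4} (-1)^j C(4,j)(7-j)!
= C(4,0)·7! - C(4,1)·6! + C(4,2)·5! - C(4,3)·4! + C(4,4)·3!
= 5040 - 2880 + 720 - 96 + 6
= 2790

2790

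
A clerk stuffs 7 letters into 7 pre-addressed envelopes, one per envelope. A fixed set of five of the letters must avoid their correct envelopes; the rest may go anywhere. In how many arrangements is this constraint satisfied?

2428

Let A_j be the event that the j-th constrained one is fixed. By inclusion-exclusion over the 5 events:
Σ_{j=0}^{5} (-1)^j C(5,j)(7-j)!
= C(5,0)·7! - C(5,1)·6! + C(5,2)·5! - C(5,3)·4! + C(5,4)·3! - C(5,5)·2!
= 5040 - 3600 + 1200 - 240 + 30 - 2
= 2428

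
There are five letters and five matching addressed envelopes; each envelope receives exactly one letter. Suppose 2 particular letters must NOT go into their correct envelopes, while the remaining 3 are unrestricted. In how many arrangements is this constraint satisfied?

78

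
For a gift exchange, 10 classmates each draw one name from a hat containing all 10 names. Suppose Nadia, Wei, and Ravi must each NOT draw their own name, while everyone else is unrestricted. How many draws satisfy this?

2656080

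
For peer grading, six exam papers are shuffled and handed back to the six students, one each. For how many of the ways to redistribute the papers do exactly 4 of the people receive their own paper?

15

Choose which 4 of the 6 are fixed: C(6,4) = 15.
The remaining 2 must be deranged: !2 = 1.
Total: 15 × 1 = 15.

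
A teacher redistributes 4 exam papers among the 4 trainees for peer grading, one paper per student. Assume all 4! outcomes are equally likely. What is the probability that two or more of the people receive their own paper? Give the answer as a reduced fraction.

Favorable outcomes: Σ_{i≥2} C(4,i)·!(4-i) = 6·1 + 4·0 + 1·1 = 7.
Total outcomes: 4! = 24.
Probability = 7/24 = 7/24.

7/24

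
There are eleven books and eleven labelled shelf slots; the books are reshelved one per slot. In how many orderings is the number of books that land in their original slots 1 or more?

25232230

Sum C(11,i)·!(11-i) for i = 1..11:
  i=1: C(11,1)·!10 = 11·1334961 = 14684571
  i=2: C(11,2)·!9 = 55·133496 = 7342280
  i=3: C(11,3)·!8 = 165·14833 = 2447445
  i=4: C(11,4)·!7 = 330·1854 = 611820
  i=5: C(11,5)·!6 = 462·265 = 122430
  i=6: C(11,6)·!5 = 462·44 = 20328
  i=7: C(11,7)·!4 = 330·9 = 2970
  i=8: C(11,8)·!3 = 165·2 = 330
  i=9: C(11,9)·!2 = 55·1 = 55
  i=10: C(11,10)·!1 = 11·0 = 0
  i=11: C(11,11)·!0 = 1·1 = 1
Total = 25232230.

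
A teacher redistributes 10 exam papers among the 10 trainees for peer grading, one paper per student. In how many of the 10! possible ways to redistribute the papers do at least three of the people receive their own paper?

291394

Sum C(10,i)·!(10-i) for i = 3..10:
  i=3: C(10,3)·!7 = 120·1854 = 222480
  i=4: C(10,4)·!6 = 210·265 = 55650
  i=5: C(10,5)·!5 = 252·44 = 11088
  i=6: C(10,6)·!4 = 210·9 = 1890
  i=7: C(10,7)·!3 = 120·2 = 240
  i=8: C(10,8)·!2 = 45·1 = 45
  i=9: C(10,9)·!1 = 10·0 = 0
  i=10: C(10,10)·!0 = 1·1 = 1
Total = 291394.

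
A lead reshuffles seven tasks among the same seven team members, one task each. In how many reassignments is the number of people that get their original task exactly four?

70

Choose which 4 of the 7 are fixed: C(7,4) = 35.
The other 3 form a derangement: !3 = 2.
Total: 35 × 2 = 70.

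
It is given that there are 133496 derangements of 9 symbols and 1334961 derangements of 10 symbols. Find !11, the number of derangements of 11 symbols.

14684570

!11 = (11-1)·(!10 + !9) = 10·(1334961 + 133496) = 10·1468457 = 14684570.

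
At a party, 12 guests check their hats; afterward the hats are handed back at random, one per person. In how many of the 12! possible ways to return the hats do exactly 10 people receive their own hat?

66

Pick the 10 fixed positions: C(12,10) = 66 ways.
The other 2 form a derangement: !2 = 1.
Total: 66 × 1 = 66.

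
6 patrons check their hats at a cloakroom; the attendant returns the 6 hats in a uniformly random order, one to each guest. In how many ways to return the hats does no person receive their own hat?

Use !n = (n-1)(!(n-1) + !(n-2)).
!6 = 5·(44 + 9) = 5·53 = 265

265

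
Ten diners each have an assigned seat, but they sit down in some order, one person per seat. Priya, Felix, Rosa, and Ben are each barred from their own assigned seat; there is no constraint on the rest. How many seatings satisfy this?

2399760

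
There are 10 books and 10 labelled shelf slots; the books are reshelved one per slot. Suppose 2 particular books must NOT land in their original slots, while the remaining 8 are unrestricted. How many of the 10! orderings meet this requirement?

2943360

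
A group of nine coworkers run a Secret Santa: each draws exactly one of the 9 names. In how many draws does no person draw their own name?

133496

By inclusion-exclusion, !9 = Σ (-1)^k · 9!/k! for k=0..9
= 9! - 9!/1! + 9!/2! - 9!/3! + 9!/4! - 9!/5! + 9!/6! - 9!/7! + 9!/8! - 9!/9!
= 362880 - 362880 + 181440 - 60480 + 15120 - 3024 + 504 - 72 + 9 - 1
= 133496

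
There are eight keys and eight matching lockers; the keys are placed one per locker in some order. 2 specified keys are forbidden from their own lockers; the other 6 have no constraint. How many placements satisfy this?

30960

Let A_j be the event that the j-th constrained one is fixed. By inclusion-exclusion over the 2 events:
Σ_{j=0}^{2} (-1)^j C(2,j)(8-j)!
= C(2,0)·8! - C(2,1)·7! + C(2,2)·6!
= 40320 - 10080 + 720
= 30960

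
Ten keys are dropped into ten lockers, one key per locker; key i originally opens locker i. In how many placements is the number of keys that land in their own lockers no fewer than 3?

# with exactly i fixed is C(10,i)·!(10-i); sum over i=3..10:
  i=3: C(10,3)·!7 = 120·1854 = 222480
  i=4: C(10,4)·!6 = 210·265 = 55650
  i=5: C(10,5)·!5 = 252·44 = 11088
  i=6: C(10,6)·!4 = 210·9 = 1890
  i=7: C(10,7)·!3 = 120·2 = 240
  i=8: C(10,8)·!2 = 45·1 = 45
  i=9: C(10,9)·!1 = 10·0 = 0
  i=10: C(10,10)·!0 = 1·1 = 1
Total = 291394.

291394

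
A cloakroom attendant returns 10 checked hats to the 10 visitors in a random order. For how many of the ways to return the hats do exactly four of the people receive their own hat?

55650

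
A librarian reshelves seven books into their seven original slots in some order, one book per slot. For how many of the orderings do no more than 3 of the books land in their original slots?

Sum C(7,i)·!(7-i) for i = 0..3:
  i=0: C(7,0)·!7 = 1·1854 = 1854
  i=1: C(7,1)·!6 = 7·265 = 1855
  i=2: C(7,2)·!5 = 21·44 = 924
  i=3: C(7,3)·!4 = 35·9 = 315
Total = 4948.

4948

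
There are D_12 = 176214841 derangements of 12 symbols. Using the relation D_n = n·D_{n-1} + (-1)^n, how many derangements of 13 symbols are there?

2290792932

D_13 = 13·176214841 - 1 = 2290792932.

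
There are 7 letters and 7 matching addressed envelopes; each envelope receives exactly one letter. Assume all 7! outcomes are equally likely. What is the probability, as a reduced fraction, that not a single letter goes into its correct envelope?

Favorable outcomes: !7 = 1854.
Total outcomes: 7! = 5040.
Probability = 1854/5040 = 103/280.

103/280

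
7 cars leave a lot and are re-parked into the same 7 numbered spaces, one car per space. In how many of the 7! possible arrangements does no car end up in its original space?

!7 is the nearest integer to 7!/e.
7! = 5040, and 5040/e ≈ 1854.11, so !7 = 1854.

1854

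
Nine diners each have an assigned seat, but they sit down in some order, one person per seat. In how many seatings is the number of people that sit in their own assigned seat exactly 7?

36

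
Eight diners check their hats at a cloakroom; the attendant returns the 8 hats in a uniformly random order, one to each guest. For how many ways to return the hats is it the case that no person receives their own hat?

By inclusion-exclusion, !8 = Σ (-1)^k · 8!/k! for k=0..8
= 8! - 8!/1! + 8!/2! - 8!/3! + 8!/4! - 8!/5! + 8!/6! - 8!/7! + 8!/8!
= 40320 - 40320 + 20160 - 6720 + 1680 - 336 + 56 - 8 + 1
= 14833

14833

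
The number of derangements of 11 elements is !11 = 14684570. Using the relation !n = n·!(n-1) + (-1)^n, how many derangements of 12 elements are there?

176214841

!12 = 12·14684570 + 1 = 176214841.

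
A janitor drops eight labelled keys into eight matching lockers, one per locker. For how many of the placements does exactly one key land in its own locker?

Pick the single fixed position: C(8,1) = 8 ways.
The other 7 form a derangement: !7 = 1854.
Total: 8 × 1854 = 14832.

14832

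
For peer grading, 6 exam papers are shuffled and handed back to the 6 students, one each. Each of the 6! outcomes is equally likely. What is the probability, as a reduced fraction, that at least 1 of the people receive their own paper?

91/144

Favorable outcomes: Σ_{i≥1} C(6,i)·!(6-i) = 6·44 + 15·9 + 20·2 + 15·1 + 6·0 + 1·1 = 455.
Total outcomes: 6! = 720.
Probability = 455/720 = 91/144.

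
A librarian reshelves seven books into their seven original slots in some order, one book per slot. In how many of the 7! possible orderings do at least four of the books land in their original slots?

Sum C(7,i)·!(7-i) for i = 4..7:
  i=4: C(7,4)·!3 = 35·2 = 70
  i=5: C(7,5)·!2 = 21·1 = 21
  i=6: C(7,6)·!1 = 7·0 = 0
  i=7: C(7,7)·!0 = 1·1 = 1
Total = 92.

92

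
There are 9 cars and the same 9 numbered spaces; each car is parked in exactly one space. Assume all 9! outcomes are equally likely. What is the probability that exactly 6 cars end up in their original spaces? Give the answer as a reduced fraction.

1/2160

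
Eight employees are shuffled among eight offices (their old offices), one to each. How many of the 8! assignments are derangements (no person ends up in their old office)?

The number of derangements of 8 is !8 = Σ_{k=0}^{8} (-1)^k·8!/k!
= 8! - 8!/1! + 8!/2! - 8!/3! + 8!/4! - 8!/5! + 8!/6! - 8!/7! + 8!/8!
= 40320 - 40320 + 20160 - 6720 + 1680 - 336 + 56 - 8 + 1
= 14833

14833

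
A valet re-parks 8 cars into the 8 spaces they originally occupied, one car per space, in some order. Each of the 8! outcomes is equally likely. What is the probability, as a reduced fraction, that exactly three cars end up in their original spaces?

11/180

Favorable outcomes: C(8,3)·!5 = 56·44 = 2464.
Total outcomes: 8! = 40320.
Probability = 2464/40320 = 11/180.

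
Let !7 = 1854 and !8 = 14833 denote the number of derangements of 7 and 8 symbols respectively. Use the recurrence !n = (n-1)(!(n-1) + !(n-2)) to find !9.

133496

!9 = (9-1)·(!8 + !7) = 8·(14833 + 1854) = 8·16687 = 133496.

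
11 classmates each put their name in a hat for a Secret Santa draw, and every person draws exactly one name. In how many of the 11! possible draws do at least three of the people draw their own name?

3205379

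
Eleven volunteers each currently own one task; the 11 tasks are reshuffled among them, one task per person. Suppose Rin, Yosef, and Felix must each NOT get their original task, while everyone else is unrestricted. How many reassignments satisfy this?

Let A_j be the event that the j-th constrained one is fixed. By inclusion-exclusion over the 3 events:
Σ_{j=0}^{3} (-1)^j C(3,j)(11-j)!
= C(3,0)·11! - C(3,1)·10! + C(3,2)·9! - C(3,3)·8!
= 39916800 - 10886400 + 1088640 - 40320
= 30078720

30078720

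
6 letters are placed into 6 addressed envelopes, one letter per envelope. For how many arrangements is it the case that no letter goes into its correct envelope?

!6 is the nearest integer to 6!/e.
6! = 720, and 720/e ≈ 264.87, so !6 = 265.

265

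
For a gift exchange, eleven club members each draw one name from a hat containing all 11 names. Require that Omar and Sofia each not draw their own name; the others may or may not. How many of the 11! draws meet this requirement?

Let A_j be the event that the j-th constrained one is fixed. By inclusion-exclusion over the 2 events:
Σ_{j=0}^{2} (-1)^j C(2,j)(11-j)!
= C(2,0)·11! - C(2,1)·10! + C(2,2)·9!
= 39916800 - 7257600 + 362880
= 33022080

33022080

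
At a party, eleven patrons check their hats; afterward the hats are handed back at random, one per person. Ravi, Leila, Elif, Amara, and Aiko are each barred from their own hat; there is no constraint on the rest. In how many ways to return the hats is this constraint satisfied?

25022880

Inclusion-exclusion on the 5 forbidden self-matches:
Σ_{j=0}^{5} (-1)^j C(5,j)(11-j)!
= C(5,0)·11! - C(5,1)·10! + C(5,2)·9! - C(5,3)·8! + C(5,4)·7! - C(5,5)·6!
= 39916800 - 18144000 + 3628800 - 403200 + 25200 - 720
= 25022880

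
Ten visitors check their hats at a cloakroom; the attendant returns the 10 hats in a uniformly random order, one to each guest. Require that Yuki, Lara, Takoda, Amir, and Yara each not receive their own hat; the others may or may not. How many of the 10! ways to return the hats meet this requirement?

2170680

Let A_j be the event that the j-th constrained one is fixed. By inclusion-exclusion over the 5 events:
Σ_{j=0}^{5} (-1)^j C(5,j)(10-j)!
= C(5,0)·10! - C(5,1)·9! + C(5,2)·8! - C(5,3)·7! + C(5,4)·6! - C(5,5)·5!
= 3628800 - 1814400 + 403200 - 50400 + 3600 - 120
= 2170680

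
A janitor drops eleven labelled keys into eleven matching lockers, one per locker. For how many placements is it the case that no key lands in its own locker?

14684570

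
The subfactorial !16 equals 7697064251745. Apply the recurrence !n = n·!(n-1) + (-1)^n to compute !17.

!17 = 17·7697064251745 - 1 = 130850092279664.

130850092279664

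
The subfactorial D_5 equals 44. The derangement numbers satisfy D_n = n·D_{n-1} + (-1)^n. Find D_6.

265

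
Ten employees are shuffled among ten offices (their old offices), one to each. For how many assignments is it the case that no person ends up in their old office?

1334961

The number of derangements of 10 is !10 = Σ_{k=0}^{10} (-1)^k·10!/k!
= 10! - 10!/1! + 10!/2! - 10!/3! + 10!/4! - 10!/5! + 10!/6! - 10!/7! + 10!/8! - 10!/9! + 10!/10!
= 3628800 - 3628800 + 1814400 - 604800 + 151200 - 30240 + 5040 - 720 + 90 - 10 + 1
= 1334961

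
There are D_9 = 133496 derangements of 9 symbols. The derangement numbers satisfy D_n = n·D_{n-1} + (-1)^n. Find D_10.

1334961

D_10 = 10·133496 + 1 = 1334961.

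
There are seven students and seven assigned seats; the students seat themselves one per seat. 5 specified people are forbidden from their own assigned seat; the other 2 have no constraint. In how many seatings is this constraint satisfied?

Inclusion-exclusion on the 5 forbidden self-matches:
Σ_{j=0}^{5} (-1)^j C(5,j)(7-j)!
= C(5,0)·7! - C(5,1)·6! + C(5,2)·5! - C(5,3)·4! + C(5,4)·3! - C(5,5)·2!
= 5040 - 3600 + 1200 - 240 + 30 - 2
= 2428

2428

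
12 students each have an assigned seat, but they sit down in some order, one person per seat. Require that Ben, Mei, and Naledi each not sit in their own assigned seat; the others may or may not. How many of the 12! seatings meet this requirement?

369774720

Let A_j be the event that the j-th constrained one is fixed. By inclusion-exclusion over the 3 events:
Σ_{j=0}^{3} (-1)^j C(3,j)(12-j)!
= C(3,0)·12! - C(3,1)·11! + C(3,2)·10! - C(3,3)·9!
= 479001600 - 119750400 + 10886400 - 362880
= 369774720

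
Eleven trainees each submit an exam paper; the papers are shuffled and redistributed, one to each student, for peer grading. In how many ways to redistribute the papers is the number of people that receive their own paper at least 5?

146114

Sum C(11,i)·!(11-i) for i = 5..11:
  i=5: C(11,5)·!6 = 462·265 = 122430
  i=6: C(11,6)·!5 = 462·44 = 20328
  i=7: C(11,7)·!4 = 330·9 = 2970
  i=8: C(11,8)·!3 = 165·2 = 330
  i=9: C(11,9)·!2 = 55·1 = 55
  i=10: C(11,10)·!1 = 11·0 = 0
  i=11: C(11,11)·!0 = 1·1 = 1
Total = 146114.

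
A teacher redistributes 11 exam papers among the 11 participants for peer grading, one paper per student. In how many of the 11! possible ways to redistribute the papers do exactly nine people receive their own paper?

Choose which 9 of the 11 are fixed: C(11,9) = 55.
The remaining 2 must be deranged: !2 = 1.
Total: 55 × 1 = 55.

55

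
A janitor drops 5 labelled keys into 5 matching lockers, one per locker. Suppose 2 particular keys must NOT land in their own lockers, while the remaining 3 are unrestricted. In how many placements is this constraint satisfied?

78

Inclusion-exclusion on the 2 forbidden self-matches:
Σ_{j=0}^{2} (-1)^j C(2,j)(5-j)!
= C(2,0)·5! - C(2,1)·4! + C(2,2)·3!
= 120 - 48 + 6
= 78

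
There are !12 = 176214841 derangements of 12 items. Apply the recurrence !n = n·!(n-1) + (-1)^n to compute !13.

2290792932

!13 = 13·176214841 - 1 = 2290792932.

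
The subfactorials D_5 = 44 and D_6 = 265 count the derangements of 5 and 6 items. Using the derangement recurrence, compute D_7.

D_7 = (7-1)·(D_6 + D_5) = 6·(265 + 44) = 6·309 = 1854.

1854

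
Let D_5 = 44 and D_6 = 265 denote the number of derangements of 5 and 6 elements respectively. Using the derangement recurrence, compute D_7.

1854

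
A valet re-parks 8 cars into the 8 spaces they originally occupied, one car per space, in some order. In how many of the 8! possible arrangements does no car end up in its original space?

14833

The subfactorial !8 = [8!/e] (nearest integer).
8! = 40320, and 40320/e ≈ 14832.90, so !8 = 14833.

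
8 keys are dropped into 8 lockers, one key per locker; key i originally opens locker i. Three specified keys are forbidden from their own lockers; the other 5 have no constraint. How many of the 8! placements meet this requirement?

Inclusion-exclusion on the 3 forbidden self-matches:
Σ_{j=0}^{3} (-1)^j C(3,j)(8-j)!
= C(3,0)·8! - C(3,1)·7! + C(3,2)·6! - C(3,3)·5!
= 40320 - 15120 + 2160 - 120
= 27240

27240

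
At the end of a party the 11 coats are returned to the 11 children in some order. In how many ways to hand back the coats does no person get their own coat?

14684570

The number of derangements of 11 is !11 = Σ_{k=0}^{11} (-1)^k·11!/k!
= 11! - 11!/1! + 11!/2! - 11!/3! + 11!/4! - 11!/5! + 11!/6! - 11!/7! + 11!/8! - 11!/9! + 11!/10! - 11!/11!
= 39916800 - 39916800 + 19958400 - 6652800 + 1663200 - 332640 + 55440 - 7920 + 990 - 110 + 11 - 1
= 14684570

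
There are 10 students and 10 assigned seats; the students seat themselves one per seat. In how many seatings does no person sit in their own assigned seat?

1334961

By inclusion-exclusion, !10 = Σ (-1)^k · 10!/k! for k=0..10
= 10! - 10!/1! + 10!/2! - 10!/3! + 10!/4! - 10!/5! + 10!/6! - 10!/7! + 10!/8! - 10!/9! + 10!/10!
= 3628800 - 3628800 + 1814400 - 604800 + 151200 - 30240 + 5040 - 720 + 90 - 10 + 1
= 1334961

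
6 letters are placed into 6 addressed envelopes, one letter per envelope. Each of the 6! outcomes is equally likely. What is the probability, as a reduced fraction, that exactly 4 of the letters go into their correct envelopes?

Favorable outcomes: C(6,4)·!2 = 15·1 = 15.
Total outcomes: 6! = 720.
Probability = 15/720 = 1/48.

1/48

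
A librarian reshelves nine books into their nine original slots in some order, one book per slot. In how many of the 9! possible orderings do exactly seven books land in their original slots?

36

Choose which 7 of the 9 are fixed: C(9,7) = 36.
The other 2 form a derangement: !2 = 1.
Total: 36 × 1 = 36.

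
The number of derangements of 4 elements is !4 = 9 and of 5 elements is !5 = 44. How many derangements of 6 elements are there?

!6 = (6-1)·(!5 + !4) = 5·(44 + 9) = 5·53 = 265.

265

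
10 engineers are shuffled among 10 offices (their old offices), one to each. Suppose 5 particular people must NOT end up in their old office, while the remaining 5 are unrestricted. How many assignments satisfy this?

Let A_j be the event that the j-th constrained one is fixed. By inclusion-exclusion over the 5 events:
Σ_{j=0}^{5} (-1)^j C(5,j)(10-j)!
= C(5,0)·10! - C(5,1)·9! + C(5,2)·8! - C(5,3)·7! + C(5,4)·6! - C(5,5)·5!
= 3628800 - 1814400 + 403200 - 50400 + 3600 - 120
= 2170680

2170680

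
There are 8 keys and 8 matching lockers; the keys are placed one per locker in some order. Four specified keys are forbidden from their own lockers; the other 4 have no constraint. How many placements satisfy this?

Let A_j be the event that the j-th constrained one is fixed. By inclusion-exclusion over the 4 events:
Σ_{j=0}^{4} (-1)^j C(4,j)(8-j)!
= C(4,0)·8! - C(4,1)·7! + C(4,2)·6! - C(4,3)·5! + C(4,4)·4!
= 40320 - 20160 + 4320 - 480 + 24
= 24024

24024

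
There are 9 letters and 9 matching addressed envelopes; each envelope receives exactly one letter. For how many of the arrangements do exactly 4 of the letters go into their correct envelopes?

Choose which 4 of the 9 are fixed: C(9,4) = 126.
The other 5 form a derangement: !5 = 44.
Total: 126 × 44 = 5544.

5544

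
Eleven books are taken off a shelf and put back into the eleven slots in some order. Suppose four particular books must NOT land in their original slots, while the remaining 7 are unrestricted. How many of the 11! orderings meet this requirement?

27422640

Inclusion-exclusion on the 4 forbidden self-matches:
Σ_{j=0}^{4} (-1)^j C(4,j)(11-j)!
= C(4,0)·11! - C(4,1)·10! + C(4,2)·9! - C(4,3)·8! + C(4,4)·7!
= 39916800 - 14515200 + 2177280 - 161280 + 5040
= 27422640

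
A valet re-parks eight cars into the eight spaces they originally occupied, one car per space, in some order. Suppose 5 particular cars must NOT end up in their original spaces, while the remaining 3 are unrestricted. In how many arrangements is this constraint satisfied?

21234

Inclusion-exclusion on the 5 forbidden self-matches:
Σ_{j=0}^{5} (-1)^j C(5,j)(8-j)!
= C(5,0)·8! - C(5,1)·7! + C(5,2)·6! - C(5,3)·5! + C(5,4)·4! - C(5,5)·3!
= 40320 - 25200 + 7200 - 1200 + 120 - 6
= 21234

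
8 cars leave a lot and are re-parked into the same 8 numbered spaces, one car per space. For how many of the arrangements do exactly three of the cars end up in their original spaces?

2464

Pick the 3 fixed positions: C(8,3) = 56 ways.
The remaining 5 must be deranged: !5 = 44.
Total: 56 × 44 = 2464.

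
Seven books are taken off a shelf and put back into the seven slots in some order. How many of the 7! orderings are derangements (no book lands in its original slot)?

1854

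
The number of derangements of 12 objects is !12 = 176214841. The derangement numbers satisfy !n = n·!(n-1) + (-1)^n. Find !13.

!13 = 13·176214841 - 1 = 2290792932.

2290792932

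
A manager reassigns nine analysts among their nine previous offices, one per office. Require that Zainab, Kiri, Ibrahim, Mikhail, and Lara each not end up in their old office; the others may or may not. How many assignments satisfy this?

Inclusion-exclusion on the 5 forbidden self-matches:
Σ_{j=0}^{5} (-1)^j C(5,j)(9-j)!
= C(5,0)·9! - C(5,1)·8! + C(5,2)·7! - C(5,3)·6! + C(5,4)·5! - C(5,5)·4!
= 362880 - 201600 + 50400 - 7200 + 600 - 24
= 205056

205056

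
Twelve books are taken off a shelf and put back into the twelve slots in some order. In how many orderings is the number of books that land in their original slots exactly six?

Pick the 6 fixed positions: C(12,6) = 924 ways.
The other 6 form a derangement: !6 = 265.
Total: 924 × 265 = 244860.

244860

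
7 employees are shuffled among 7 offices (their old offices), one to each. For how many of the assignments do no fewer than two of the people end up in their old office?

1331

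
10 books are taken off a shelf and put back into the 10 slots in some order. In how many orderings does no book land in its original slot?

1334961

!10 is the nearest integer to 10!/e.
10! = 3628800, and 3628800/e ≈ 1334960.92, so !10 = 1334961.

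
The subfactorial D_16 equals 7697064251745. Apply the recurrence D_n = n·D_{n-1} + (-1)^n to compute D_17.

D_17 = 17·7697064251745 - 1 = 130850092279664.

130850092279664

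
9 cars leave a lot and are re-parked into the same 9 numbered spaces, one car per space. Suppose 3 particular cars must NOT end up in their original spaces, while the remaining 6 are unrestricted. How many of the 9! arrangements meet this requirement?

256320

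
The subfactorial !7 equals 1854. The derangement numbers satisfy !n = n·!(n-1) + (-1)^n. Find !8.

14833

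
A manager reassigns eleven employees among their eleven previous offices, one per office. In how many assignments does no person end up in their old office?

!11 = 11! · Σ_{k=0}^{11} (-1)^k/k!
= 11! - 11!/1! + 11!/2! - 11!/3! + 11!/4! - 11!/5! + 11!/6! - 11!/7! + 11!/8! - 11!/9! + 11!/10! - 11!/11!
= 39916800 - 39916800 + 19958400 - 6652800 + 1663200 - 332640 + 55440 - 7920 + 990 - 110 + 11 - 1
= 14684570

14684570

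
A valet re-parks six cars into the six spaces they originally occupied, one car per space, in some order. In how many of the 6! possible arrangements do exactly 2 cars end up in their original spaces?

Choose which 2 of the 6 are fixed: C(6,2) = 15.
The remaining 4 must be deranged: !4 = 9.
Total: 15 × 9 = 135.

135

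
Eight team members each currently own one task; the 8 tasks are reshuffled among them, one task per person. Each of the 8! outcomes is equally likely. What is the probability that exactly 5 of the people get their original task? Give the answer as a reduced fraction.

1/360

Favorable outcomes: C(8,5)·!3 = 56·2 = 112.
Total outcomes: 8! = 40320.
Probability = 112/40320 = 1/360.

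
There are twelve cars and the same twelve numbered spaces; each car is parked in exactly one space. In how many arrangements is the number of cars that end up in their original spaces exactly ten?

Pick the 10 fixed positions: C(12,10) = 66 ways.
The remaining 2 must be deranged: !2 = 1.
Total: 66 × 1 = 66.

66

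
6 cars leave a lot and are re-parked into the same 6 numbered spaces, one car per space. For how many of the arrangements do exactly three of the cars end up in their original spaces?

Pick the 3 fixed positions: C(6,3) = 20 ways.
The other 3 form a derangement: !3 = 2.
Total: 20 × 2 = 40.

40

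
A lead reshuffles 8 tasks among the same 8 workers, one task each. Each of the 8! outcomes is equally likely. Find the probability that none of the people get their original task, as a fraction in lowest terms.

2119/5760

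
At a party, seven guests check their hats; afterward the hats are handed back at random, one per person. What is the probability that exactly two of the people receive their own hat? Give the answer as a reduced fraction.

11/60

Favorable outcomes: C(7,2)·!5 = 21·44 = 924.
Total outcomes: 7! = 5040.
Probability = 924/5040 = 11/60.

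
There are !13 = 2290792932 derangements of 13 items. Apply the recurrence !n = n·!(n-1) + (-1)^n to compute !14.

32071101049

!14 = 14·2290792932 + 1 = 32071101049.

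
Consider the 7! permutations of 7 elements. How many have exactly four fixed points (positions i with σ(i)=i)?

70

Choose which 4 of the 7 are fixed: C(7,4) = 35.
The other 3 form a derangement: !3 = 2.
Total: 35 × 2 = 70.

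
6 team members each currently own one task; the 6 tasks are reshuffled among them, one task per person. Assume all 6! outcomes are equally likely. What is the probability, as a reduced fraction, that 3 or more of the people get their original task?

Favorable outcomes: Σ_{i≥3} C(6,i)·!(6-i) = 20·2 + 15·1 + 6·0 + 1·1 = 56.
Total outcomes: 6! = 720.
Probability = 56/720 = 7/90.

7/90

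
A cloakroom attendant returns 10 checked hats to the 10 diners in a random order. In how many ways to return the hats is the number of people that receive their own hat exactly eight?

Pick the 8 fixed positions: C(10,8) = 45 ways.
The remaining 2 must be deranged: !2 = 1.
Total: 45 × 1 = 45.

45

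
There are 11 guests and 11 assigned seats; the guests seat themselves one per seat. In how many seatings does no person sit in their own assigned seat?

The subfactorial !11 = [11!/e] (nearest integer).
11! = 39916800, and 39916800/e ≈ 14684570.08, so !11 = 14684570.

14684570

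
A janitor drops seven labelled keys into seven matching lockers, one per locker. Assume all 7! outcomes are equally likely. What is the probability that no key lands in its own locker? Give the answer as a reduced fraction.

103/280

Favorable outcomes: !7 = 1854.
Total outcomes: 7! = 5040.
Probability = 1854/5040 = 103/280.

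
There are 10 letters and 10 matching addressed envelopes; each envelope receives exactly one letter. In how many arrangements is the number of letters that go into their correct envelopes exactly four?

55650

Choose which 4 of the 10 are fixed: C(10,4) = 210.
The remaining 6 must be deranged: !6 = 265.
Total: 210 × 265 = 55650.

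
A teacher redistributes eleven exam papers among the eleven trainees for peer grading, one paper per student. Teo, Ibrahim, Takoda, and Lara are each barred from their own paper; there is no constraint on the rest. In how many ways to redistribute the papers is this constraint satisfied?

27422640

Inclusion-exclusion on the 4 forbidden self-matches:
Σ_{j=0}^{4} (-1)^j C(4,j)(11-j)!
= C(4,0)·11! - C(4,1)·10! + C(4,2)·9! - C(4,3)·8! + C(4,4)·7!
= 39916800 - 14515200 + 2177280 - 161280 + 5040
= 27422640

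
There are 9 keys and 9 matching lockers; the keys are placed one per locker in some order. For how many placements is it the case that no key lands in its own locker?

133496

!9 = 9! · Σ_{k=0}^{9} (-1)^k/k!
= 9! - 9!/1! + 9!/2! - 9!/3! + 9!/4! - 9!/5! + 9!/6! - 9!/7! + 9!/8! - 9!/9!
= 362880 - 362880 + 181440 - 60480 + 15120 - 3024 + 504 - 72 + 9 - 1
= 133496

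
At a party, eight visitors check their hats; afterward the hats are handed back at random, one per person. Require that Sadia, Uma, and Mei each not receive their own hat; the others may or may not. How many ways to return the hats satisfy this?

Let A_j be the event that the j-th constrained one is fixed. By inclusion-exclusion over the 3 events:
Σ_{j=0}^{3} (-1)^j C(3,j)(8-j)!
= C(3,0)·8! - C(3,1)·7! + C(3,2)·6! - C(3,3)·5!
= 40320 - 15120 + 2160 - 120
= 27240

27240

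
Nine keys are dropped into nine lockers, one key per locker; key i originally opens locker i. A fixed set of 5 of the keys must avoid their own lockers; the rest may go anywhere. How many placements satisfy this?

Inclusion-exclusion on the 5 forbidden self-matches:
Σ_{j=0}^{5} (-1)^j C(5,j)(9-j)!
= C(5,0)·9! - C(5,1)·8! + C(5,2)·7! - C(5,3)·6! + C(5,4)·5! - C(5,5)·4!
= 362880 - 201600 + 50400 - 7200 + 600 - 24
= 205056

205056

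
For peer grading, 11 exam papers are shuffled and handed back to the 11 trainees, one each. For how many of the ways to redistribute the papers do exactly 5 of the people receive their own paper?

Choose which 5 of the 11 are fixed: C(11,5) = 462.
The remaining 6 must be deranged: !6 = 265.
Total: 462 × 265 = 122430.

122430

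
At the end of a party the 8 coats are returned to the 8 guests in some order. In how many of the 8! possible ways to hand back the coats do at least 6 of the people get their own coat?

29

Sum C(8,i)·!(8-i) for i = 6..8:
  i=6: C(8,6)·!2 = 28·1 = 28
  i=7: C(8,7)·!1 = 8·0 = 0
  i=8: C(8,8)·!0 = 1·1 = 1
Total = 29.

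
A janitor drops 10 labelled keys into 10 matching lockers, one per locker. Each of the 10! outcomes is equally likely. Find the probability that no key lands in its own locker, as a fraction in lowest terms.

16481/44800

Favorable outcomes: !10 = 1334961.
Total outcomes: 10! = 3628800.
Probability = 1334961/3628800 = 16481/44800.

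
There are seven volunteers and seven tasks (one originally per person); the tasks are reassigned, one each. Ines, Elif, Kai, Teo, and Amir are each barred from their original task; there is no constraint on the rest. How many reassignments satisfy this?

Inclusion-exclusion on the 5 forbidden self-matches:
Σ_{j=0}^{5} (-1)^j C(5,j)(7-j)!
= C(5,0)·7! - C(5,1)·6! + C(5,2)·5! - C(5,3)·4! + C(5,4)·3! - C(5,5)·2!
= 5040 - 3600 + 1200 - 240 + 30 - 2
= 2428

2428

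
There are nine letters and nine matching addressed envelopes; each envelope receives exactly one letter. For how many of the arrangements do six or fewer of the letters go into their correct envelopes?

362843

Sum C(9,i)·!(9-i) for i = 0..6:
  i=0: C(9,0)·!9 = 1·133496 = 133496
  i=1: C(9,1)·!8 = 9·14833 = 133497
  i=2: C(9,2)·!7 = 36·1854 = 66744
  i=3: C(9,3)·!6 = 84·265 = 22260
  i=4: C(9,4)·!5 = 126·44 = 5544
  i=5: C(9,5)·!4 = 126·9 = 1134
  i=6: C(9,6)·!3 = 84·2 = 168
Total = 362843.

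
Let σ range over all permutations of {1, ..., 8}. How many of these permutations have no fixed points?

The subfactorial !8 = [8!/e] (nearest integer).
8! = 40320, and 40320/e ≈ 14832.90, so !8 = 14833.

14833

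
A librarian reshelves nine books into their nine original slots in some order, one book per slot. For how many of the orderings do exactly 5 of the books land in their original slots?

Choose which 5 of the 9 are fixed: C(9,5) = 126.
The remaining 4 must be deranged: !4 = 9.
Total: 126 × 9 = 1134.

1134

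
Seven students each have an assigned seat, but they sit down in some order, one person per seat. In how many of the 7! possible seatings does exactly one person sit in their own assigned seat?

Pick the single fixed position: C(7,1) = 7 ways.
The other 6 form a derangement: !6 = 265.
Total: 7 × 265 = 1855.

1855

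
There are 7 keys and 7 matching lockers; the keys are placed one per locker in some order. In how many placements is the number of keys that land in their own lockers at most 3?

4948

# with exactly i fixed is C(7,i)·!(7-i); sum over i=0..3:
  i=0: C(7,0)·!7 = 1·1854 = 1854
  i=1: C(7,1)·!6 = 7·265 = 1855
  i=2: C(7,2)·!5 = 21·44 = 924
  i=3: C(7,3)·!4 = 35·9 = 315
Total = 4948.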